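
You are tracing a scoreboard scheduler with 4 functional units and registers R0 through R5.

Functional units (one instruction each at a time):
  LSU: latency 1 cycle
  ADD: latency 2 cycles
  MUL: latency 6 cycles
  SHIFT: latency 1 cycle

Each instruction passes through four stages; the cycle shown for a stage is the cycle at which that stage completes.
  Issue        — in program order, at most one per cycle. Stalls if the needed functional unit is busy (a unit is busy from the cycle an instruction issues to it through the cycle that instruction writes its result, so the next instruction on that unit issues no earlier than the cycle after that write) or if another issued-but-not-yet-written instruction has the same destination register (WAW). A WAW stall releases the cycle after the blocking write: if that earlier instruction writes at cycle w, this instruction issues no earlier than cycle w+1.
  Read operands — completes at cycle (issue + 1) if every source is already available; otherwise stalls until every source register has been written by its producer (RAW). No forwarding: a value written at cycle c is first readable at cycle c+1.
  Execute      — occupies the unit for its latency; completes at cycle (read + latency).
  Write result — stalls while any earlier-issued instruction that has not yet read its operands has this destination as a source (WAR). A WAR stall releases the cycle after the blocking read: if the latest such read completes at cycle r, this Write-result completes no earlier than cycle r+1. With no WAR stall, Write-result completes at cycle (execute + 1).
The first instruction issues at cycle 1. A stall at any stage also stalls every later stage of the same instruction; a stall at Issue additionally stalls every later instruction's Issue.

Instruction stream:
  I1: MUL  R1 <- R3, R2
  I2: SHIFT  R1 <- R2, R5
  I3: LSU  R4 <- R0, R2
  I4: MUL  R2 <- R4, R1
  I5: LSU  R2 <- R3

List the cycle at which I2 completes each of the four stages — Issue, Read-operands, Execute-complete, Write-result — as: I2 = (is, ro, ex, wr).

I1 -> (1, 2, 8, 9)
I2 -> (10, 11, 12, 13)  // WAW R1: wait I1 write@9
I3 -> (11, 12, 13, 14)
I4 -> (12, 15, 21, 22)  // RAW R4: wait I3 write@14
I5 -> (23, 24, 25, 26)  // WAW R2: wait I4 write@22

I2 = (10, 11, 12, 13)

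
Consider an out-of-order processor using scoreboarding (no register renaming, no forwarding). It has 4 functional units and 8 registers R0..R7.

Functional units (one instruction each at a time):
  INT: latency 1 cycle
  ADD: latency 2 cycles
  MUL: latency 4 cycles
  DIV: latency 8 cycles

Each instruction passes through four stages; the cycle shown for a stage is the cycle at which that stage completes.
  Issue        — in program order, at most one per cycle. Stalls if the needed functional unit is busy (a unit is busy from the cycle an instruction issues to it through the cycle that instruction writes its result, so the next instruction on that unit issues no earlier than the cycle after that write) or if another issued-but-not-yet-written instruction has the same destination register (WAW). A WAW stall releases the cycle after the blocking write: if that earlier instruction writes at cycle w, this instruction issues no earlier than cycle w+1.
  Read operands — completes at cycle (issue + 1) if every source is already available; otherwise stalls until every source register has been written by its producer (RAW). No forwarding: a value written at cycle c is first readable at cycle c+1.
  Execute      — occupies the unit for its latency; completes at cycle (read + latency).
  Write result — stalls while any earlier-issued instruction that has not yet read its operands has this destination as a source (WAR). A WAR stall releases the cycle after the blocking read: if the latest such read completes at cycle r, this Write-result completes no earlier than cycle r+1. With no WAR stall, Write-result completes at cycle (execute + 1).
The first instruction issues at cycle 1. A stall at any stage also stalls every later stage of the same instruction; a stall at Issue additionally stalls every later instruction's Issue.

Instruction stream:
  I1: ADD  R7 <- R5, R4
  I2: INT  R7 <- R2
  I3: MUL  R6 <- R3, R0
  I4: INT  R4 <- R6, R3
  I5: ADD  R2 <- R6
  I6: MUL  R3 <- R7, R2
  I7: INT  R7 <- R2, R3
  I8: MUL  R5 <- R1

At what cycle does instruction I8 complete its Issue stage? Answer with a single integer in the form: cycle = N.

cycle 1: I1 dispatched to ADD
cycle 2: I1 operands ready
cycle 4: I1 complete
cycle 5: R7←I1
cycle 6: I2 dispatched to INT
cycle 7: I2 operands ready | I3 dispatched to MUL
cycle 8: I2 complete | I3 operands ready
cycle 9: R7←I2
cycle 10: I4 dispatched to INT
cycle 11: I5 dispatched to ADD
cycle 12: I3 complete
cycle 13: R6←I3
cycle 14: I4 operands ready | I5 operands ready | I6 dispatched to MUL
cycle 15: I4 complete
cycle 16: R4←I4 | I5 complete
cycle 17: R2←I5 | I7 dispatched to INT
cycle 18: I6 operands ready
cycle 22: I6 complete
cycle 23: R3←I6
cycle 24: I7 operands ready | I8 dispatched to MUL
cycle 25: I7 complete | I8 operands ready
cycle 26: R7←I7
cycle 29: I8 complete
cycle 30: R5←I8

cycle = 24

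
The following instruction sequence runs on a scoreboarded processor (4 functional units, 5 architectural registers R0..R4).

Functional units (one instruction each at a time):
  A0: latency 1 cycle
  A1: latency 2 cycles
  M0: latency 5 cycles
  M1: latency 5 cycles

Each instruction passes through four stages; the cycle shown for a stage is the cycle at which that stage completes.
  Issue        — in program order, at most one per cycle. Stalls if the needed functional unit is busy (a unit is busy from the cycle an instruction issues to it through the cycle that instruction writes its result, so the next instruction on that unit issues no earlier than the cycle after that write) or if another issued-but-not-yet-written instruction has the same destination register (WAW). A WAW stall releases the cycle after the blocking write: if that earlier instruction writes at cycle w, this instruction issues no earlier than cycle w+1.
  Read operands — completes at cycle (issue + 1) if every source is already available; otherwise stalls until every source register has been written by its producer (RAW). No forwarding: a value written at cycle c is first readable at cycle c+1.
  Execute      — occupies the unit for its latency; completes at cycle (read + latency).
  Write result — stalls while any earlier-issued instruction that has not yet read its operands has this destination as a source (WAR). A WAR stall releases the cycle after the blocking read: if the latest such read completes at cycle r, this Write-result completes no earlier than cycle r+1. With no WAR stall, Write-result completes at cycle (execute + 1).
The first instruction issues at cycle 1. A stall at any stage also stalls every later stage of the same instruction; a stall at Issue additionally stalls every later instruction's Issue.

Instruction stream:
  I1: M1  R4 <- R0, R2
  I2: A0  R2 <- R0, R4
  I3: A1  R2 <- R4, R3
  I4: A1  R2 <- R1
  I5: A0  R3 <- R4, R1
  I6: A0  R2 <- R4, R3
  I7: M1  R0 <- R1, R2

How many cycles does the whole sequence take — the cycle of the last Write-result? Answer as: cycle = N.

cycle = 32

c1: I1 dispatched to M1
c2: I1 operands ready, I2 dispatched to A0
c7: I1 complete
c8: R4←I1
c9: I2 operands ready
c10: I2 complete
c11: R2←I2
c12: I3 dispatched to A1
c13: I3 operands ready
c15: I3 complete
c16: R2←I3
c17: I4 dispatched to A1
c18: I4 operands ready, I5 dispatched to A0
c19: I5 operands ready
c20: I4 complete, I5 complete
c21: R2←I4, R3←I5
c22: I6 dispatched to A0
c23: I6 operands ready, I7 dispatched to M1
c24: I6 complete
c25: R2←I6
c26: I7 operands ready
c31: I7 complete
c32: R0←I7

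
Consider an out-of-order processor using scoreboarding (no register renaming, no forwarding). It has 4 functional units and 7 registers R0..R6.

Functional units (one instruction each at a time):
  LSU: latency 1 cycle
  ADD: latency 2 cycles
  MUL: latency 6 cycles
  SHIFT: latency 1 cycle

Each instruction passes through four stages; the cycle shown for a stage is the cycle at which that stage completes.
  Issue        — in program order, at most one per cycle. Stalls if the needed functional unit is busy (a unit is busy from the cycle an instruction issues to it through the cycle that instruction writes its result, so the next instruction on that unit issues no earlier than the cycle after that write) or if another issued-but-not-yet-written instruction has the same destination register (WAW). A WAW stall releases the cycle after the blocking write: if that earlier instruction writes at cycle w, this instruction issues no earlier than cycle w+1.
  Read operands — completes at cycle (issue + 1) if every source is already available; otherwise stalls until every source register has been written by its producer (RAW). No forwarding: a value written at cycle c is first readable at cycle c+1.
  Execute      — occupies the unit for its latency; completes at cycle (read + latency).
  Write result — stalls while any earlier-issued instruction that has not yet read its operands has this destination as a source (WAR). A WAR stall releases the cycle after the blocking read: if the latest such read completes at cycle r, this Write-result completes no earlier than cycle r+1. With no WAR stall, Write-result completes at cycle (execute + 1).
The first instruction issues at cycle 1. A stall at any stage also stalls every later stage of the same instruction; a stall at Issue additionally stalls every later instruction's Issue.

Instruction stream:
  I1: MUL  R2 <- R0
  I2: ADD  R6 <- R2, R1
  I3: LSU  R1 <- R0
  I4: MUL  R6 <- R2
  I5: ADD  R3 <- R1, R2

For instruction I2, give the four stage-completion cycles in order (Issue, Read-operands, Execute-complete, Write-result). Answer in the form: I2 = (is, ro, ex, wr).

t=1  I1 dispatched to MUL
t=2  I1 operands ready · I2 dispatched to ADD
t=3  I3 dispatched to LSU
t=4  I3 operands ready
t=5  I3 complete
t=8  I1 complete
t=9  R2←I1
t=10  I2 operands ready
t=11  R1←I3
t=12  I2 complete
t=13  R6←I2
t=14  I4 dispatched to MUL
t=15  I4 operands ready · I5 dispatched to ADD
t=16  I5 operands ready
t=18  I5 complete
t=19  R3←I5
t=21  I4 complete
t=22  R6←I4

I2 = (2, 10, 12, 13)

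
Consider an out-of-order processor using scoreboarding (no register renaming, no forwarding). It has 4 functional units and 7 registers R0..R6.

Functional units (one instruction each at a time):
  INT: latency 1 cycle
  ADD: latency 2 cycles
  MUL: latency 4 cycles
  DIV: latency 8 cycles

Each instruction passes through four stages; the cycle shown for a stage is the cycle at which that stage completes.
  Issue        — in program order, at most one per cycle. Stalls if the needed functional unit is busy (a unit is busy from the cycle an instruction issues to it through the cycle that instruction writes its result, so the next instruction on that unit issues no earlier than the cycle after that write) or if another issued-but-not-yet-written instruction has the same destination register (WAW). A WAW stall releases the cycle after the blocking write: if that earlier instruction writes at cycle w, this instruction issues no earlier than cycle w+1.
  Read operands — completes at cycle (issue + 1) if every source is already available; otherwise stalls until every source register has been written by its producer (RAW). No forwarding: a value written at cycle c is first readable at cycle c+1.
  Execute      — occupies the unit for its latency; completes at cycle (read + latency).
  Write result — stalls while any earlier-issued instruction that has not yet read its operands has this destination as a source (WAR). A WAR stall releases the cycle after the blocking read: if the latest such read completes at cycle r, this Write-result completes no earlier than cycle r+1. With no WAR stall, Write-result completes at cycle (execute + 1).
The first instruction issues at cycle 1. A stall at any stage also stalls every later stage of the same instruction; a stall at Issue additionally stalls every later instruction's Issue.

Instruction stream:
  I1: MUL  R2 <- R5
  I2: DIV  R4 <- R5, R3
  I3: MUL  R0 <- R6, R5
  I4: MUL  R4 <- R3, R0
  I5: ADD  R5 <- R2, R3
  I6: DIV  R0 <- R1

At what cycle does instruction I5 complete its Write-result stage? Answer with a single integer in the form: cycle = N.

c1: I1 dispatched to MUL
c2: I1 operands ready, I2 dispatched to DIV
c3: I2 operands ready
c6: I1 complete
c7: R2←I1
c8: I3 dispatched to MUL
c9: I3 operands ready
c11: I2 complete
c12: R4←I2
c13: I3 complete
c14: R0←I3
c15: I4 dispatched to MUL
c16: I4 operands ready, I5 dispatched to ADD
c17: I5 operands ready, I6 dispatched to DIV
c18: I6 operands ready
c19: I5 complete
c20: I4 complete, R5←I5
c21: R4←I4
c26: I6 complete
c27: R0←I6

cycle = 20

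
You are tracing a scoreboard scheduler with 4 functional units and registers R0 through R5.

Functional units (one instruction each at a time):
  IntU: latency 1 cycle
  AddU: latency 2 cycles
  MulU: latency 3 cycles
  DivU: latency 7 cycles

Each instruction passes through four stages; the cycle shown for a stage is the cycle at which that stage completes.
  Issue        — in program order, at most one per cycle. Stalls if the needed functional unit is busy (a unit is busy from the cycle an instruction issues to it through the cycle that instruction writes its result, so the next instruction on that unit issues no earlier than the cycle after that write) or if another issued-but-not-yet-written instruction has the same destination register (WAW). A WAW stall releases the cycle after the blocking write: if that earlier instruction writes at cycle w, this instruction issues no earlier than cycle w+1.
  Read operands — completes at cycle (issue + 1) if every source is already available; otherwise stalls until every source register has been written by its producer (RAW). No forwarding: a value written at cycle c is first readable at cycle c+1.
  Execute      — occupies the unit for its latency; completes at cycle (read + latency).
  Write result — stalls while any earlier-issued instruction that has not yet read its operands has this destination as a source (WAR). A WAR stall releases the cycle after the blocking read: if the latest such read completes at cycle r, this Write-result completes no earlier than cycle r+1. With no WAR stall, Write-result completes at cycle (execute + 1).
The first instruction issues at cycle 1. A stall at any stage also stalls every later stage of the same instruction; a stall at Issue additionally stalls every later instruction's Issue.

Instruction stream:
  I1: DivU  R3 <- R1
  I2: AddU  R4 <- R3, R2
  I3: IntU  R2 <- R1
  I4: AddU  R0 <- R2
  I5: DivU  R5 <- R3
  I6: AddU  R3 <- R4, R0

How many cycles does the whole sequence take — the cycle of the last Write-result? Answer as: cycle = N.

cycle = 25

[I1] 1/2/9/10
[I2] 2/11/13/14  (RAW R3: wait I1 write@10)
[I3] 3/4/5/12  (WAR R2: wait I2 read@11)
[I4] 15/16/18/19  (struct: AddU busy until I2 writes@14)
[I5] 16/17/24/25
[I6] 20/21/23/24  (struct: AddU busy until I4 writes@19)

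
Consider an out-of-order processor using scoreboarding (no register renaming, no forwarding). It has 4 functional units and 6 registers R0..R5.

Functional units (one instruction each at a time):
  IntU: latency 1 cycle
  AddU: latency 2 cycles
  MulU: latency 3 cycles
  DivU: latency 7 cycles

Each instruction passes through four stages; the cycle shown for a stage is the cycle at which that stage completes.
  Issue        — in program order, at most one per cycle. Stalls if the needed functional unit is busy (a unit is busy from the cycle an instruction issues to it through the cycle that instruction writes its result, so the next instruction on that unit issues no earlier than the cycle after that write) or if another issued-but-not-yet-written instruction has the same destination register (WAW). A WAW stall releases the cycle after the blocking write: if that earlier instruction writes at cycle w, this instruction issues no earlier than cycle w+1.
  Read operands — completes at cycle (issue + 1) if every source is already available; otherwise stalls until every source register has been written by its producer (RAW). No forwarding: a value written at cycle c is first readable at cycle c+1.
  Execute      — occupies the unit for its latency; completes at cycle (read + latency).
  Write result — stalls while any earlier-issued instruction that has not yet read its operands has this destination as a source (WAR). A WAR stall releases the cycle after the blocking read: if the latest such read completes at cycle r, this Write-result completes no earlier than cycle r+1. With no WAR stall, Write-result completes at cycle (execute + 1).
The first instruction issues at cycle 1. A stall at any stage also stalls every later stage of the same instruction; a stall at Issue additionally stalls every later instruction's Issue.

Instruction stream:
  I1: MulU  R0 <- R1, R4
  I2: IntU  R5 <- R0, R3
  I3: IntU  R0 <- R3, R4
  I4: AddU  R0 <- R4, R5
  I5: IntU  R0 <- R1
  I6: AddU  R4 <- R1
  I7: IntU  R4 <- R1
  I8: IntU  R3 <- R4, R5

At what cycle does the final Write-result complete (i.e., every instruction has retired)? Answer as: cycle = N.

[1] I1 issues→MulU
[2] I1 reads, I2 issues→IntU
[5] I1 exec-done
[6] I1 writes R0
[7] I2 reads
[8] I2 exec-done
[9] I2 writes R5
[10] I3 issues→IntU
[11] I3 reads
[12] I3 exec-done
[13] I3 writes R0
[14] I4 issues→AddU
[15] I4 reads
[17] I4 exec-done
[18] I4 writes R0
[19] I5 issues→IntU
[20] I5 reads, I6 issues→AddU
[21] I5 exec-done, I6 reads
[22] I5 writes R0
[23] I6 exec-done
[24] I6 writes R4
[25] I7 issues→IntU
[26] I7 reads
[27] I7 exec-done
[28] I7 writes R4
[29] I8 issues→IntU
[30] I8 reads
[31] I8 exec-done
[32] I8 writes R3

cycle = 32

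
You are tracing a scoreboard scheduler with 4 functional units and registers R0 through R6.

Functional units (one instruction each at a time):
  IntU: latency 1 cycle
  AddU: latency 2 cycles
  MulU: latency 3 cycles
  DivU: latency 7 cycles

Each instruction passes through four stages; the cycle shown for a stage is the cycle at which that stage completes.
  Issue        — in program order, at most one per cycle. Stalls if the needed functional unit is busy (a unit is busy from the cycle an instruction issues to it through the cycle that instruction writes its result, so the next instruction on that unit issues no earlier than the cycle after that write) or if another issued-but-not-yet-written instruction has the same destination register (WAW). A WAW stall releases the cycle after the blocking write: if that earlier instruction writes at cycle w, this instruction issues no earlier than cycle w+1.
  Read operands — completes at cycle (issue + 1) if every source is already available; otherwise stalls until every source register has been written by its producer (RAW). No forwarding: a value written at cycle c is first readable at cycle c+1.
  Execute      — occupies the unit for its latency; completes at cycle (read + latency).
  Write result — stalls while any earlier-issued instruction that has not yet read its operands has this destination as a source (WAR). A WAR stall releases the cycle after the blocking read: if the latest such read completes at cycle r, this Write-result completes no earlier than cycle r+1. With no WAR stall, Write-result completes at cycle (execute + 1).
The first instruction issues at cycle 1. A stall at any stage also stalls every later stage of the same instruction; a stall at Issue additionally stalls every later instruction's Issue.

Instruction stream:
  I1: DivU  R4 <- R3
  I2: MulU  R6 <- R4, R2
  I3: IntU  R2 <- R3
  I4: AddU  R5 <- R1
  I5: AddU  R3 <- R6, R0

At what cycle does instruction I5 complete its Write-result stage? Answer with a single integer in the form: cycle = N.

  I1 | 1 | 2 | 9 | 10
  I2 | 2 | 11 | 14 | 15   RAW R4: wait I1 write@10
  I3 | 3 | 4 | 5 | 12   WAR R2: wait I2 read@11
  I4 | 4 | 5 | 7 | 8
  I5 | 9 | 16 | 18 | 19   struct: AddU busy until I4 writes@8 · RAW R6: wait I2 write@15

cycle = 19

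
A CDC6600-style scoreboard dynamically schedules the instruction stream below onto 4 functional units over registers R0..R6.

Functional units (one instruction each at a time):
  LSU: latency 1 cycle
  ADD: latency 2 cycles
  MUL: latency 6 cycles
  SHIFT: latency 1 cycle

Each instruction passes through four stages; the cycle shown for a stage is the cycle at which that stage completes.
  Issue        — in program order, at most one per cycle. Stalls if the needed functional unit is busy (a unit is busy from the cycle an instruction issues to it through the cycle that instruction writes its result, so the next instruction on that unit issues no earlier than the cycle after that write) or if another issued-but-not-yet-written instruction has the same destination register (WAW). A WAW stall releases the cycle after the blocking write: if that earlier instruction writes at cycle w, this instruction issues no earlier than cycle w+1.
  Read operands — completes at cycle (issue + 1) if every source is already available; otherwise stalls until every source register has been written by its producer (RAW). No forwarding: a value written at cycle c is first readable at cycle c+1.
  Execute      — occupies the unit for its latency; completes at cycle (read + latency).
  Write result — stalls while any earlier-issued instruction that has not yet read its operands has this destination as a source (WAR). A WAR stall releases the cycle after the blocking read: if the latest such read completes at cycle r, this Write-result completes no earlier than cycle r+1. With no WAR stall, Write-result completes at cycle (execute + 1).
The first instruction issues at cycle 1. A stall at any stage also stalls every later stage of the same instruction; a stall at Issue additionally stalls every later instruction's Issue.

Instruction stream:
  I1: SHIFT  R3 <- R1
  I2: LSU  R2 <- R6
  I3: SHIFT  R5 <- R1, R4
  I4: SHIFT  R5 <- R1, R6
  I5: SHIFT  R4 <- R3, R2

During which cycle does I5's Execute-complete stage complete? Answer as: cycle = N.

  I1 | 1 | 2 | 3 | 4
  I2 | 2 | 3 | 4 | 5
  I3 | 5 | 6 | 7 | 8   struct: SHIFT busy until I1 writes@4
  I4 | 9 | 10 | 11 | 12   struct: SHIFT busy until I3 writes@8
  I5 | 13 | 14 | 15 | 16   struct: SHIFT busy until I4 writes@12

cycle = 15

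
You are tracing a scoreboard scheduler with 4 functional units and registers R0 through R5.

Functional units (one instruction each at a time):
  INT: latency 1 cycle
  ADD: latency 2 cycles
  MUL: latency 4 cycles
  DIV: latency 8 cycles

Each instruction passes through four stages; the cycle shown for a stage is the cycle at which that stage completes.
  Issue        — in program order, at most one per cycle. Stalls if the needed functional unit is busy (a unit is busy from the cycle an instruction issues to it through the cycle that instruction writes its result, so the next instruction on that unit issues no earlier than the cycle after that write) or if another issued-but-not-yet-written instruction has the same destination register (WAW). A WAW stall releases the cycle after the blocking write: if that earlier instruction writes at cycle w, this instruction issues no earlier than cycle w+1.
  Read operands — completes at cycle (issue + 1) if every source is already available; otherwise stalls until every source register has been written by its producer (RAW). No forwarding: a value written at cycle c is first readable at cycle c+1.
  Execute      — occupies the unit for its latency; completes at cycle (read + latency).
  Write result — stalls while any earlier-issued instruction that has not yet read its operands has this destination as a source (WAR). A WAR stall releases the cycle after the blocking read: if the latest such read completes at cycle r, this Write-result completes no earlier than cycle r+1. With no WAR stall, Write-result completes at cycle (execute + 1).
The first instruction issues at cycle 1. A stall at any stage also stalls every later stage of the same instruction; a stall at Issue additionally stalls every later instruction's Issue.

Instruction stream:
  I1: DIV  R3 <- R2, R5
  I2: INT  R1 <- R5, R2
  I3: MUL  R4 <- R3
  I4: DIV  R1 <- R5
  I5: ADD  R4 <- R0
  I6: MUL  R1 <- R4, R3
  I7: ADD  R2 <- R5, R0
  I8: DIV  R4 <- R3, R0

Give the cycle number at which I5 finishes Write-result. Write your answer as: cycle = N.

t=1  I1→DIV
t=2  I1 RO · I2→INT
t=3  I2 RO · I3→MUL
t=4  I2 EX
t=5  I2 WR R1
t=10  I1 EX
t=11  I1 WR R3
t=12  I3 RO · I4→DIV
t=13  I4 RO
t=16  I3 EX
t=17  I3 WR R4
t=18  I5→ADD
t=19  I5 RO
t=21  I4 EX · I5 EX
t=22  I4 WR R1 · I5 WR R4
t=23  I6→MUL
t=24  I6 RO · I7→ADD
t=25  I7 RO · I8→DIV
t=26  I8 RO
t=27  I7 EX
t=28  I6 EX · I7 WR R2
t=29  I6 WR R1
t=34  I8 EX
t=35  I8 WR R4

cycle = 22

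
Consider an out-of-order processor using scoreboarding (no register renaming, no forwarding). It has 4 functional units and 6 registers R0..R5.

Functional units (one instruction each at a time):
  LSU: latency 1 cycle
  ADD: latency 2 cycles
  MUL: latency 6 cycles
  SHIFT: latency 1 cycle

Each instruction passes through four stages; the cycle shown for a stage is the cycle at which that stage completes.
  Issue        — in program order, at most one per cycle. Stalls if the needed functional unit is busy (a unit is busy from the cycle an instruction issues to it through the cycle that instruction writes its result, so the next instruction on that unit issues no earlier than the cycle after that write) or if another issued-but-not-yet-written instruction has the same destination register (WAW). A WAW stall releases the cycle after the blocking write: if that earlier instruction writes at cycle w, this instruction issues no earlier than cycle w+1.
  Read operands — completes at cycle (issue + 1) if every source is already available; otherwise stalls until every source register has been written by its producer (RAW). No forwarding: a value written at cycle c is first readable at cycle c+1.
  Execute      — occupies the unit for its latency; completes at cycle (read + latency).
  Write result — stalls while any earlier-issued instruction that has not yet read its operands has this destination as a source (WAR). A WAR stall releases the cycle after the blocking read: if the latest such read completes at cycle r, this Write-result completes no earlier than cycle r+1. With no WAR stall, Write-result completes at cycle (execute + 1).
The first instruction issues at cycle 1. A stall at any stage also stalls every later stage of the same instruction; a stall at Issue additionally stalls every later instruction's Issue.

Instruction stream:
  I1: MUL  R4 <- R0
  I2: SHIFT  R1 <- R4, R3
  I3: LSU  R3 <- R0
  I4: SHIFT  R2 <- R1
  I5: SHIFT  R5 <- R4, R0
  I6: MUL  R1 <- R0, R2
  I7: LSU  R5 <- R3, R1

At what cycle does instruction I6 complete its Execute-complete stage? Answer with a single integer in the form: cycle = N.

cycle = 25

t=1  I1 issues→MUL
t=2  I1 reads · I2 issues→SHIFT
t=3  I3 issues→LSU
t=4  I3 reads
t=5  I3 exec-done
t=8  I1 exec-done
t=9  I1 writes R4
t=10  I2 reads
t=11  I2 exec-done · I3 writes R3
t=12  I2 writes R1
t=13  I4 issues→SHIFT
t=14  I4 reads
t=15  I4 exec-done
t=16  I4 writes R2
t=17  I5 issues→SHIFT
t=18  I5 reads · I6 issues→MUL
t=19  I5 exec-done · I6 reads
t=20  I5 writes R5
t=21  I7 issues→LSU
t=25  I6 exec-done
t=26  I6 writes R1
t=27  I7 reads
t=28  I7 exec-done
t=29  I7 writes R5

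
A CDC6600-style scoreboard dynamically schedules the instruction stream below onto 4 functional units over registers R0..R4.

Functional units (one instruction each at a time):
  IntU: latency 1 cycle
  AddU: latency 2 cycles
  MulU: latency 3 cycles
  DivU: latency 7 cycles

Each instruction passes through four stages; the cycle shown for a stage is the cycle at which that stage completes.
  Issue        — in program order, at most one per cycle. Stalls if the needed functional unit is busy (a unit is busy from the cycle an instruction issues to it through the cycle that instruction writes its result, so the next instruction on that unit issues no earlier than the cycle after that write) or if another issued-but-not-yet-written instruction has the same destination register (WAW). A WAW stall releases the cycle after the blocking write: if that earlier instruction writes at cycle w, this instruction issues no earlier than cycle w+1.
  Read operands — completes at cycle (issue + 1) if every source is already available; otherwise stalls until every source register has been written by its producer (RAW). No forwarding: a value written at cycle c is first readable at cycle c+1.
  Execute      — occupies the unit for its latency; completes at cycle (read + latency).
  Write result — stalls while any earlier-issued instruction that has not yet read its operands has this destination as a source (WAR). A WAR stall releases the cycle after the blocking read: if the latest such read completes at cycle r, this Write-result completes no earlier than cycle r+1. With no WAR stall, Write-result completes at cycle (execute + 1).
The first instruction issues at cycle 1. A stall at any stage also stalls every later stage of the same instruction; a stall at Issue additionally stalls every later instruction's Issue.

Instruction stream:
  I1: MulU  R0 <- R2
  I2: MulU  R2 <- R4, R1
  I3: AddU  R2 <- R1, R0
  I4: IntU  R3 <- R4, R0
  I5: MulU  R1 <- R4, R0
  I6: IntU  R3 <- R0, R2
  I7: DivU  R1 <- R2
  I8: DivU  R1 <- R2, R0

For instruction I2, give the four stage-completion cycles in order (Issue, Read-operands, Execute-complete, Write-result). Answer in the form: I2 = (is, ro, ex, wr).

I1: IS=1 RO=2 EX=5 WR=6
I2: IS=7 RO=8 EX=11 WR=12  [struct: MulU busy until I1 writes@6]
I3: IS=13 RO=14 EX=16 WR=17  [WAW R2: wait I2 write@12]
I4: IS=14 RO=15 EX=16 WR=17
I5: IS=15 RO=16 EX=19 WR=20
I6: IS=18 RO=19 EX=20 WR=21  [struct: IntU busy until I4 writes@17]
I7: IS=21 RO=22 EX=29 WR=30  [WAW R1: wait I5 write@20]
I8: IS=31 RO=32 EX=39 WR=40  [struct: DivU busy until I7 writes@30]

I2 = (7, 8, 11, 12)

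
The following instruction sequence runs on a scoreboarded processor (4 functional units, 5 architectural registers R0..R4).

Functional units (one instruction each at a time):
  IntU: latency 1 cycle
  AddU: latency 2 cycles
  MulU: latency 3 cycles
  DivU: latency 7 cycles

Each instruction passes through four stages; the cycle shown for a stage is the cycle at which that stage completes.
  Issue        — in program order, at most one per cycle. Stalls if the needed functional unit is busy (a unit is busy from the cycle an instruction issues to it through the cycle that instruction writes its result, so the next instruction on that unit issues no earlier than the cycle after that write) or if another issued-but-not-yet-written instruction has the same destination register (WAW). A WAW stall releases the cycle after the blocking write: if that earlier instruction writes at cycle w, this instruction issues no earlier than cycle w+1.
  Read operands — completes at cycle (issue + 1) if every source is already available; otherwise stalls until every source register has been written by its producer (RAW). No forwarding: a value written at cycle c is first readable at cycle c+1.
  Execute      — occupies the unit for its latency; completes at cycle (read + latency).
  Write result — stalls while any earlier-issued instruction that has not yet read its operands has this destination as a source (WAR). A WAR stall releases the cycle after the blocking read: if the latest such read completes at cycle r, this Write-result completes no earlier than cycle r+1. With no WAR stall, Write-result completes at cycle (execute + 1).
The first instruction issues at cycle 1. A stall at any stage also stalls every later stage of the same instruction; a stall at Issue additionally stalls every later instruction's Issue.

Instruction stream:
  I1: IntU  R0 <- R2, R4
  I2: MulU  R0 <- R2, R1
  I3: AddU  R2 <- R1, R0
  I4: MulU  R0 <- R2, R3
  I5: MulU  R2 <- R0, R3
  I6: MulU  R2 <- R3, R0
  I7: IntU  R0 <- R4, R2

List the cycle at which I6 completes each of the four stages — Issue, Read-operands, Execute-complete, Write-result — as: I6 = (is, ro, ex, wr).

c1: issue I1 (IntU)
c2: I1 read-ops
c3: I1 finished on IntU
c4: I1→R0
c5: issue I2 (MulU)
c6: I2 read-ops · issue I3 (AddU)
c9: I2 finished on MulU
c10: I2→R0
c11: I3 read-ops · issue I4 (MulU)
c13: I3 finished on AddU
c14: I3→R2
c15: I4 read-ops
c18: I4 finished on MulU
c19: I4→R0
c20: issue I5 (MulU)
c21: I5 read-ops
c24: I5 finished on MulU
c25: I5→R2
c26: issue I6 (MulU)
c27: I6 read-ops · issue I7 (IntU)
c30: I6 finished on MulU
c31: I6→R2
c32: I7 read-ops
c33: I7 finished on IntU
c34: I7→R0

I6 = (26, 27, 30, 31)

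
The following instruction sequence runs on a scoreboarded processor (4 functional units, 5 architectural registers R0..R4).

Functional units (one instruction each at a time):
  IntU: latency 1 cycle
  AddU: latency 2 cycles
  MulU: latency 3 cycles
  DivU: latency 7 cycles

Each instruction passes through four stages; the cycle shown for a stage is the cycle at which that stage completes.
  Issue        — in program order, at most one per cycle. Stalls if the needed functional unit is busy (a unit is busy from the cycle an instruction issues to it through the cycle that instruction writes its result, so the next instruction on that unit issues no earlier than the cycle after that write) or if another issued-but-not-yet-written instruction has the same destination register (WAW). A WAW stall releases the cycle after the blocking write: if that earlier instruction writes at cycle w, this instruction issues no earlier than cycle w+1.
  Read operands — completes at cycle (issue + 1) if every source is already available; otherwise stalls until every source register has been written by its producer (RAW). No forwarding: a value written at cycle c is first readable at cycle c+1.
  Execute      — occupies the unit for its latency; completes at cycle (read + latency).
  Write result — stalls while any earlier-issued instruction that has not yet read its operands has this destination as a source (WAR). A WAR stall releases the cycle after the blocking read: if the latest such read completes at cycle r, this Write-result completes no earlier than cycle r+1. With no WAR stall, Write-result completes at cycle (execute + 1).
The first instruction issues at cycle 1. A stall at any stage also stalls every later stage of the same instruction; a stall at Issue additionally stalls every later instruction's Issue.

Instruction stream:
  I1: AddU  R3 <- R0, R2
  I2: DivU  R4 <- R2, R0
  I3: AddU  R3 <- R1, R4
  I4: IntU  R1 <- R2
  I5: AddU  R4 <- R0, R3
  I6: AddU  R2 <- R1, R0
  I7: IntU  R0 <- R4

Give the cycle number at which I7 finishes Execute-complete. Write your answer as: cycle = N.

[1] issue I1 (AddU)
[2] I1 read-ops, issue I2 (DivU)
[3] I2 read-ops
[4] I1 finished on AddU
[5] I1→R3
[6] issue I3 (AddU)
[7] issue I4 (IntU)
[8] I4 read-ops
[9] I4 finished on IntU
[10] I2 finished on DivU
[11] I2→R4
[12] I3 read-ops
[13] I4→R1
[14] I3 finished on AddU
[15] I3→R3
[16] issue I5 (AddU)
[17] I5 read-ops
[19] I5 finished on AddU
[20] I5→R4
[21] issue I6 (AddU)
[22] I6 read-ops, issue I7 (IntU)
[23] I7 read-ops
[24] I6 finished on AddU, I7 finished on IntU
[25] I6→R2, I7→R0

cycle = 24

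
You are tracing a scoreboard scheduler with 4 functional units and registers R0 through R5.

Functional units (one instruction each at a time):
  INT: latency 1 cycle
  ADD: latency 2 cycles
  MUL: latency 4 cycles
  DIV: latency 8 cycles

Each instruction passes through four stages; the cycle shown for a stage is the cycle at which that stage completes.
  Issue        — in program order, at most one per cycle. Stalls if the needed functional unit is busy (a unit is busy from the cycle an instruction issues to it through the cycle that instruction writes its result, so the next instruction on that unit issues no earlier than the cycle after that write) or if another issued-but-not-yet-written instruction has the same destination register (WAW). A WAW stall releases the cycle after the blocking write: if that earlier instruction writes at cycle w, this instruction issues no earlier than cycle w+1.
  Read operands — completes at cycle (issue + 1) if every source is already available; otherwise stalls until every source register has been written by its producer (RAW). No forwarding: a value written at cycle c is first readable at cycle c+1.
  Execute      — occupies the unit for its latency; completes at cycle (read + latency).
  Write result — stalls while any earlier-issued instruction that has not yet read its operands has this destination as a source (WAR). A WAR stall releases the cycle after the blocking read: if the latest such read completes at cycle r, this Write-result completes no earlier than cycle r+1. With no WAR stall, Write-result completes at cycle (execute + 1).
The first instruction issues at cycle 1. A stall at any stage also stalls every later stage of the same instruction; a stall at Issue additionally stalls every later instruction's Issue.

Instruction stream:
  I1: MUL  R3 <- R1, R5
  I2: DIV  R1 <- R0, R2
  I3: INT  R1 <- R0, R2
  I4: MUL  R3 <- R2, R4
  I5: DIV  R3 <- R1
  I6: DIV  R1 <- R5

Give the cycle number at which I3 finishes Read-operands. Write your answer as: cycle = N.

cycle = 14

[1] I1→MUL
[2] I1 RO; I2→DIV
[3] I2 RO
[6] I1 EX
[7] I1 WR R3
[11] I2 EX
[12] I2 WR R1
[13] I3→INT
[14] I3 RO; I4→MUL
[15] I3 EX; I4 RO
[16] I3 WR R1
[19] I4 EX
[20] I4 WR R3
[21] I5→DIV
[22] I5 RO
[30] I5 EX
[31] I5 WR R3
[32] I6→DIV
[33] I6 RO
[41] I6 EX
[42] I6 WR R1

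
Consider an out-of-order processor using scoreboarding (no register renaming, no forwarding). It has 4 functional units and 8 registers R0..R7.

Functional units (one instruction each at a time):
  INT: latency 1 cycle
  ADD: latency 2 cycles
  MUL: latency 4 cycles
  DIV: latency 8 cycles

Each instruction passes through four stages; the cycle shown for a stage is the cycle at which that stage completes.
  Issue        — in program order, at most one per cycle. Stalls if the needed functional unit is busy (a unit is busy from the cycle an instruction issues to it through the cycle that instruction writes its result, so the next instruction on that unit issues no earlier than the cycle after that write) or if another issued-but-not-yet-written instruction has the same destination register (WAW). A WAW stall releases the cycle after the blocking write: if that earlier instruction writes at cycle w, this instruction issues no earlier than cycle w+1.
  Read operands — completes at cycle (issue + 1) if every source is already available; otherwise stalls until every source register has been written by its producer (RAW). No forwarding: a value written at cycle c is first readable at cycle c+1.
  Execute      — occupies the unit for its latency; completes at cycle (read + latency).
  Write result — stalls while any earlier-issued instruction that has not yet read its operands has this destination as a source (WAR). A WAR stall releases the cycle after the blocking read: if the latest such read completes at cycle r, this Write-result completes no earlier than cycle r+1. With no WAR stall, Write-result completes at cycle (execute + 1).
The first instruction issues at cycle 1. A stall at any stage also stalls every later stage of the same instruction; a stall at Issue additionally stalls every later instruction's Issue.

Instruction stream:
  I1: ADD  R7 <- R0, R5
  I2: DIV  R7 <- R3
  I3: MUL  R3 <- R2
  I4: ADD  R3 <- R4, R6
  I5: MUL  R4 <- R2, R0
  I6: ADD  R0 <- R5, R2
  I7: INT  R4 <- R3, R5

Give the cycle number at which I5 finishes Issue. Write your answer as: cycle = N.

cycle = 15

1) issue 1, read 2, done 4, write 5
2) issue 6, read 7, done 15, write 16  <WAW R7: wait I1 write@5>
3) issue 7, read 8, done 12, write 13
4) issue 14, read 15, done 17, write 18  <WAW R3: wait I3 write@13>
5) issue 15, read 16, done 20, write 21
6) issue 19, read 20, done 22, write 23  <struct: ADD busy until I4 writes@18>
7) issue 22, read 23, done 24, write 25  <WAW R4: wait I5 write@21>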